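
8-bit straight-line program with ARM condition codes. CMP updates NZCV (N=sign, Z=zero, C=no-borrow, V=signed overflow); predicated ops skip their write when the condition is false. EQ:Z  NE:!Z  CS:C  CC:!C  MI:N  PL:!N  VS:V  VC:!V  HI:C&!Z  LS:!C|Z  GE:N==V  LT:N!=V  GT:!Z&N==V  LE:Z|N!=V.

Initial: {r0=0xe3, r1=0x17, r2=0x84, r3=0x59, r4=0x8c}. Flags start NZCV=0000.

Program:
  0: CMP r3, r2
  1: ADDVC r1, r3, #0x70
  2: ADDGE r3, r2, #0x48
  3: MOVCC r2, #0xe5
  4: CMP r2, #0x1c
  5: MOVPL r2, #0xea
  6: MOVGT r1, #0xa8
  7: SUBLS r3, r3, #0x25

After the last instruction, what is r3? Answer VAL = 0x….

VAL = 0xcc

[0] flags=1001 → (cmp)
[1] flags=1001 VC?F → skip
[2] flags=1001 GE?T → r3=0xcc
[3] flags=1001 CC?T → r2=0xe5
[4] flags=1010 → (cmp)
[5] flags=1010 PL?F → skip
[6] flags=1010 GT?F → skip
[7] flags=1010 LS?F → skip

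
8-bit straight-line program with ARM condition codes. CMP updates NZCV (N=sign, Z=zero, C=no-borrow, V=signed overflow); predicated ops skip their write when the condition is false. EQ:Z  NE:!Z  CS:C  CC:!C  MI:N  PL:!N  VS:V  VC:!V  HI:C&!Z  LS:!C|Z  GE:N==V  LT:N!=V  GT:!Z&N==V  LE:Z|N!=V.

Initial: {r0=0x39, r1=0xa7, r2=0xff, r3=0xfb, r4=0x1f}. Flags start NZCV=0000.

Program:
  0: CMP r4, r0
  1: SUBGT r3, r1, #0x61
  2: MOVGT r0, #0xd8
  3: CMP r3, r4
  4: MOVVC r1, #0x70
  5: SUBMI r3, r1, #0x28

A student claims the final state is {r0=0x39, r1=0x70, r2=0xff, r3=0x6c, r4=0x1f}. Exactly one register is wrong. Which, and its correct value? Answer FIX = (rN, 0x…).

0: ✓ CMP  NZCV=1000
1: · SUBGT
2: · MOVGT
3: ✓ CMP  NZCV=1010
4: ✓ MOVVC  r1←0x70
5: ✓ SUBMI  r3←0x48

FIX = (r3, 0x48)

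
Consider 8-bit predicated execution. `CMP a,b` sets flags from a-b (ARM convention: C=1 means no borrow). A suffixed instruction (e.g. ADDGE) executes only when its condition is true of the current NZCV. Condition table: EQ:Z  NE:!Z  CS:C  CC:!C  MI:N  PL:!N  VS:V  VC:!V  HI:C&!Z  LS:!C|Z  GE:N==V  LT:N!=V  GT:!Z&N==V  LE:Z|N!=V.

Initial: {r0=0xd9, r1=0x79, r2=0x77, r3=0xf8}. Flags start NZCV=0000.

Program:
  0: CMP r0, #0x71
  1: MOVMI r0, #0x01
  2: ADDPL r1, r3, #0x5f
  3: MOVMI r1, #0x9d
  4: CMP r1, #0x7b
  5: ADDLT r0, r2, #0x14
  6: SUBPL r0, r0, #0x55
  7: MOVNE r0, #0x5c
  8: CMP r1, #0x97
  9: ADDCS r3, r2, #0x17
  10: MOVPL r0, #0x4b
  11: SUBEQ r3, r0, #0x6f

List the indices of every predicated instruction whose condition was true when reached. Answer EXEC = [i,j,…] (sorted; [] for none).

0: ✓ CMP  NZCV=0011
1: · MOVMI
2: ✓ ADDPL  r1←0x57
3: · MOVMI
4: ✓ CMP  NZCV=1000
5: ✓ ADDLT  r0←0x8b
6: · SUBPL
7: ✓ MOVNE  r0←0x5c
8: ✓ CMP  NZCV=1001
9: · ADDCS
10: · MOVPL
11: · SUBEQ

EXEC = [2,5,7]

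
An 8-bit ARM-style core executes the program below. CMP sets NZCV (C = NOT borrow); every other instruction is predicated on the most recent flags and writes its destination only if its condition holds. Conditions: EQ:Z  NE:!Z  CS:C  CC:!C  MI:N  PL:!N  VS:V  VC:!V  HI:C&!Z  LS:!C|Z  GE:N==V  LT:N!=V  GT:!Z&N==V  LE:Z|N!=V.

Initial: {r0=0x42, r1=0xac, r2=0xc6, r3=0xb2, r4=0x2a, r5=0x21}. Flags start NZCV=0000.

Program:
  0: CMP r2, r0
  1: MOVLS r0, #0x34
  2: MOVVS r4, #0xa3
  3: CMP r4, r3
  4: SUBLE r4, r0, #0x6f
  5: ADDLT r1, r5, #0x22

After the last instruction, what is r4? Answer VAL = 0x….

[0] flags=1010 → (cmp)
[1] flags=1010 LS?F → skip
[2] flags=1010 VS?F → skip
[3] flags=0000 → (cmp)
[4] flags=0000 LE?F → skip
[5] flags=0000 LT?F → skip

VAL = 0x2a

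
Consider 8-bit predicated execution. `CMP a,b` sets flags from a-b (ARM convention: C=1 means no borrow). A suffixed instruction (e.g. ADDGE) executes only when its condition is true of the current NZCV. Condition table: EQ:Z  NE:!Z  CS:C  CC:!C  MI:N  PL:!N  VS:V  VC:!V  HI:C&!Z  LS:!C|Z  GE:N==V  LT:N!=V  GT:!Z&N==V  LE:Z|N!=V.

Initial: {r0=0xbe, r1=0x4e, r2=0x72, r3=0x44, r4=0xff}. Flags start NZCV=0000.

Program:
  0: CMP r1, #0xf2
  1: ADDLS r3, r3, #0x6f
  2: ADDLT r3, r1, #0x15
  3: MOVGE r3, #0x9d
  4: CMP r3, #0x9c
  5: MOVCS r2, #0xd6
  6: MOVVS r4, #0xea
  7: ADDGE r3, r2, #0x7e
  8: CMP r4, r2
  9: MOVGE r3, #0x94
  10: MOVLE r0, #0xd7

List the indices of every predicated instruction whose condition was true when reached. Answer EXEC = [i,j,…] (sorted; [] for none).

[0] flags=0000 → (cmp)
[1] flags=0000 LS?T → r3=0xb3
[2] flags=0000 LT?F → skip
[3] flags=0000 GE?T → r3=0x9d
[4] flags=0010 → (cmp)
[5] flags=0010 CS?T → r2=0xd6
[6] flags=0010 VS?F → skip
[7] flags=0010 GE?T → r3=0x54
[8] flags=0010 → (cmp)
[9] flags=0010 GE?T → r3=0x94
[10] flags=0010 LE?F → skip

EXEC = [1,3,5,7,9]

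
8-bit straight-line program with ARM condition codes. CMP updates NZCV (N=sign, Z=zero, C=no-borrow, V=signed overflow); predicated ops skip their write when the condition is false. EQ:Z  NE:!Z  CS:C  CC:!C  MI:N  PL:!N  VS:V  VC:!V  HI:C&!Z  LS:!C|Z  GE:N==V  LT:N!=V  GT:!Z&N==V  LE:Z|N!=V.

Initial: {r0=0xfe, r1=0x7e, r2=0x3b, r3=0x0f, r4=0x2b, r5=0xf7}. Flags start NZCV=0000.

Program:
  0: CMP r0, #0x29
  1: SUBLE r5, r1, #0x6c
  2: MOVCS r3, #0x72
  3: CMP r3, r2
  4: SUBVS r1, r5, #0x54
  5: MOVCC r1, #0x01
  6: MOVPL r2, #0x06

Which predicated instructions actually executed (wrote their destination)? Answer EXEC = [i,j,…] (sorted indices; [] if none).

EXEC = [1,2,6]

0: ✓ CMP  NZCV=1010
1: ✓ SUBLE  r5←0x12
2: ✓ MOVCS  r3←0x72
3: ✓ CMP  NZCV=0010
4: · SUBVS
5: · MOVCC
6: ✓ MOVPL  r2←0x06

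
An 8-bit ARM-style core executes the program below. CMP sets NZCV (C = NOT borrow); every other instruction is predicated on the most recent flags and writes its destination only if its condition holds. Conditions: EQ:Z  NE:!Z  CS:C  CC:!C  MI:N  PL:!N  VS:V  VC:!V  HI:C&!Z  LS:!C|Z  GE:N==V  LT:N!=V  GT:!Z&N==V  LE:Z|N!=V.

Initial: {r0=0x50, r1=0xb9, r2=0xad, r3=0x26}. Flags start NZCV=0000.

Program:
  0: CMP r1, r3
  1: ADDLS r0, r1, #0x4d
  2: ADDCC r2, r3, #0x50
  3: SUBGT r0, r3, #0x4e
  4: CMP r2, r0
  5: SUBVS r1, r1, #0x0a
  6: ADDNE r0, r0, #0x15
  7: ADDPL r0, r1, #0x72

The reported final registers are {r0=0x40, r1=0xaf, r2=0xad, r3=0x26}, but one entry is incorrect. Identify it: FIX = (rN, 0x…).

FIX = (r0, 0x21)

[0] flags=1010 → (cmp)
[1] flags=1010 LS?F → skip
[2] flags=1010 CC?F → skip
[3] flags=1010 GT?F → skip
[4] flags=0011 → (cmp)
[5] flags=0011 VS?T → r1=0xaf
[6] flags=0011 NE?T → r0=0x65
[7] flags=0011 PL?T → r0=0x21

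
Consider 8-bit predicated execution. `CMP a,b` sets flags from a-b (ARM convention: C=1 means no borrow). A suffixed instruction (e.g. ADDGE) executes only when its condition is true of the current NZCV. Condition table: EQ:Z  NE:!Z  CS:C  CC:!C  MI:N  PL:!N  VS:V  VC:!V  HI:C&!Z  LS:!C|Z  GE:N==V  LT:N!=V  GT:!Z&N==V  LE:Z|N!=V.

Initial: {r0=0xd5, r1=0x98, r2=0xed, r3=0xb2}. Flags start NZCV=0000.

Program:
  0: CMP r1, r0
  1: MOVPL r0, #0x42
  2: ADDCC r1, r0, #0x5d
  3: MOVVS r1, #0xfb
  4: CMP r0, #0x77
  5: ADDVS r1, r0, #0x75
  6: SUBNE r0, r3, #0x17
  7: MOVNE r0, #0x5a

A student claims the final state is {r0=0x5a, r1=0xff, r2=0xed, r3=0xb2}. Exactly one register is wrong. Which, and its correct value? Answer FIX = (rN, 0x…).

FIX = (r1, 0x4a)

[0] flags=1000 → (cmp)
[1] flags=1000 PL?F → skip
[2] flags=1000 CC?T → r1=0x32
[3] flags=1000 VS?F → skip
[4] flags=0011 → (cmp)
[5] flags=0011 VS?T → r1=0x4a
[6] flags=0011 NE?T → r0=0x9b
[7] flags=0011 NE?T → r0=0x5a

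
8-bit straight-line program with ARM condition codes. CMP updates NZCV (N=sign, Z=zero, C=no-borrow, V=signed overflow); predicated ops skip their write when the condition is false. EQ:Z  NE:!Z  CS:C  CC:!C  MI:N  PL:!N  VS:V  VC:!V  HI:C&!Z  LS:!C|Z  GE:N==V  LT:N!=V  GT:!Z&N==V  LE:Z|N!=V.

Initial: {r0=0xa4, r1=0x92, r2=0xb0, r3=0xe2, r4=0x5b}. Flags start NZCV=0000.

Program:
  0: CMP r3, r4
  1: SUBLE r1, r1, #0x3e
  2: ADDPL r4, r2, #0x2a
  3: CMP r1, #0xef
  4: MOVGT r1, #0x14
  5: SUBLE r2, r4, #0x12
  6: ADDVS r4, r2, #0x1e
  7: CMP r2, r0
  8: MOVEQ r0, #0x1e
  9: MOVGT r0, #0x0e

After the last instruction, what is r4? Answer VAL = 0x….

VAL = 0x5b

0: ✓ CMP  NZCV=1010
1: ✓ SUBLE  r1←0x54
2: · ADDPL
3: ✓ CMP  NZCV=0000
4: ✓ MOVGT  r1←0x14
5: · SUBLE
6: · ADDVS
7: ✓ CMP  NZCV=0010
8: · MOVEQ
9: ✓ MOVGT  r0←0x0e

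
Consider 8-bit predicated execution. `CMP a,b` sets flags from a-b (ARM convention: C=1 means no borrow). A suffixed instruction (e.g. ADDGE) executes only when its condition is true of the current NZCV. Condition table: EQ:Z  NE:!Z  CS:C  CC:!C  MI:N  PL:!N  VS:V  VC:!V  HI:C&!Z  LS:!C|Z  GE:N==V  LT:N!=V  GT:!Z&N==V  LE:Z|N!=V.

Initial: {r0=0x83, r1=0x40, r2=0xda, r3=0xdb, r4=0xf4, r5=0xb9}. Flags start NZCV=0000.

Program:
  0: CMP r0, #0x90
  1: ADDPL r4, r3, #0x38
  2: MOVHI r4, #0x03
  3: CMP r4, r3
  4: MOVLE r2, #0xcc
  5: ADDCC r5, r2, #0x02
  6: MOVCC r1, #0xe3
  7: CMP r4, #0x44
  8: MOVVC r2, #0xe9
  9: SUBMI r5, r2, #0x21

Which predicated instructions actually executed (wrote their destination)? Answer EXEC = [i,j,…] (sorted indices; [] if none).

EXEC = [8,9]

[0] flags=1000 → (cmp)
[1] flags=1000 PL?F → skip
[2] flags=1000 HI?F → skip
[3] flags=0010 → (cmp)
[4] flags=0010 LE?F → skip
[5] flags=0010 CC?F → skip
[6] flags=0010 CC?F → skip
[7] flags=1010 → (cmp)
[8] flags=1010 VC?T → r2=0xe9
[9] flags=1010 MI?T → r5=0xc8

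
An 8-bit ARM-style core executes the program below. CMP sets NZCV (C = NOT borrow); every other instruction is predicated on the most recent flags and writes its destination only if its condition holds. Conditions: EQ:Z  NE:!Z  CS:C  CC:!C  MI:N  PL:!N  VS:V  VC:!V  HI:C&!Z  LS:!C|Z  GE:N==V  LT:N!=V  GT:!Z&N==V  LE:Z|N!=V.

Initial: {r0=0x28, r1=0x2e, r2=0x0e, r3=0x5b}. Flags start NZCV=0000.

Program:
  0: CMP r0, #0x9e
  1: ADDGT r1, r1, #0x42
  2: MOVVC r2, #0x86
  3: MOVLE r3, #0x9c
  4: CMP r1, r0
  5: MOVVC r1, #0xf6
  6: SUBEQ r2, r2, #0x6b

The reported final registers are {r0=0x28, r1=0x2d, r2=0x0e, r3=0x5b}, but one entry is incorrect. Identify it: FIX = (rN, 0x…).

[0] flags=1001 → (cmp)
[1] flags=1001 GT?T → r1=0x70
[2] flags=1001 VC?F → skip
[3] flags=1001 LE?F → skip
[4] flags=0010 → (cmp)
[5] flags=0010 VC?T → r1=0xf6
[6] flags=0010 EQ?F → skip

FIX = (r1, 0xf6)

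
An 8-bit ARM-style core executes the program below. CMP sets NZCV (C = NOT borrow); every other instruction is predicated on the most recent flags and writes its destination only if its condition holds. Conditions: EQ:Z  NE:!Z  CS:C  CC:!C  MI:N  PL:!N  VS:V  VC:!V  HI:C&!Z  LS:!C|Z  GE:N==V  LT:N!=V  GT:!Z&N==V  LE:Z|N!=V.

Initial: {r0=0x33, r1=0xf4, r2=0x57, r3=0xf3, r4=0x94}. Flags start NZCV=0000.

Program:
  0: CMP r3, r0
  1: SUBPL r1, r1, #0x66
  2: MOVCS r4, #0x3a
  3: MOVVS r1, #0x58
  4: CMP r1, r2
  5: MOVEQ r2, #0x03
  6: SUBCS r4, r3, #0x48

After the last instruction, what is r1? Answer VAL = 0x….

VAL = 0xf4

[0] flags=1010 → (cmp)
[1] flags=1010 PL?F → skip
[2] flags=1010 CS?T → r4=0x3a
[3] flags=1010 VS?F → skip
[4] flags=1010 → (cmp)
[5] flags=1010 EQ?F → skip
[6] flags=1010 CS?T → r4=0xab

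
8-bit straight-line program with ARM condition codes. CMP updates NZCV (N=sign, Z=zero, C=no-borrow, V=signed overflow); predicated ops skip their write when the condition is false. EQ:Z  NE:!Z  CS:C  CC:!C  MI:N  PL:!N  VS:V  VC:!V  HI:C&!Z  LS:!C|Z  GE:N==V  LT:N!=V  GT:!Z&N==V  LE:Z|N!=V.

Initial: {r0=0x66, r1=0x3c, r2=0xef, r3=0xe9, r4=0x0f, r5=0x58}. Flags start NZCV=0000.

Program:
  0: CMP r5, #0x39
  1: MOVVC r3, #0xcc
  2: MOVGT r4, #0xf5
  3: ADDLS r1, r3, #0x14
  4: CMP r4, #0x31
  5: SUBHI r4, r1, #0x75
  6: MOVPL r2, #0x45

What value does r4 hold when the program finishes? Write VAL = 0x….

VAL = 0xc7

[0] flags=0010 → (cmp)
[1] flags=0010 VC?T → r3=0xcc
[2] flags=0010 GT?T → r4=0xf5
[3] flags=0010 LS?F → skip
[4] flags=1010 → (cmp)
[5] flags=1010 HI?T → r4=0xc7
[6] flags=1010 PL?F → skip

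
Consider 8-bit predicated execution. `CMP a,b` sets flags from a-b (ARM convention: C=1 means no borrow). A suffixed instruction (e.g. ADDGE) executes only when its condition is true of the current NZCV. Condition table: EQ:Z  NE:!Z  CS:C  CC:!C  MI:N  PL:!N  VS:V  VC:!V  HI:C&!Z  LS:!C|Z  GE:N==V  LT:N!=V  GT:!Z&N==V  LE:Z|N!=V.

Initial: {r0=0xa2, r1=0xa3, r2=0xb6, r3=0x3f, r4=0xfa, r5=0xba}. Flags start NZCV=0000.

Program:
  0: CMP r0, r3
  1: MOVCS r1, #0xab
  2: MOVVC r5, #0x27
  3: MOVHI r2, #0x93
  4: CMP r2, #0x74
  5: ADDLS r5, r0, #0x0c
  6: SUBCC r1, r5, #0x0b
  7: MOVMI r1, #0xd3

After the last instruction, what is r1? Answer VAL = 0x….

VAL = 0xab

0: ✓ CMP  NZCV=0011
1: ✓ MOVCS  r1←0xab
2: · MOVVC
3: ✓ MOVHI  r2←0x93
4: ✓ CMP  NZCV=0011
5: · ADDLS
6: · SUBCC
7: · MOVMI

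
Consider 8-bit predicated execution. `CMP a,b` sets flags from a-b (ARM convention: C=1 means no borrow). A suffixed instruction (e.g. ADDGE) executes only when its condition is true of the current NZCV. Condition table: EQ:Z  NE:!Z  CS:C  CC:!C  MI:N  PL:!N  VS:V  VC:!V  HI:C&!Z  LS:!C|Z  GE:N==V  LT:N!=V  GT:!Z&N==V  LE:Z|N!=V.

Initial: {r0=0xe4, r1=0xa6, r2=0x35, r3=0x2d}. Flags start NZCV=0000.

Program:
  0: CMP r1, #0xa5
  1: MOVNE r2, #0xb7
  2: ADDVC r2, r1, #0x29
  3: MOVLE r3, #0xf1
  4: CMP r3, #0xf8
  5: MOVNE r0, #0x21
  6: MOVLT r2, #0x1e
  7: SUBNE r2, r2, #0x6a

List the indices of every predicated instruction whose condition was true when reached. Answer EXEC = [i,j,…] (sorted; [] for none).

0: ✓ CMP  NZCV=0010
1: ✓ MOVNE  r2←0xb7
2: ✓ ADDVC  r2←0xcf
3: · MOVLE
4: ✓ CMP  NZCV=0000
5: ✓ MOVNE  r0←0x21
6: · MOVLT
7: ✓ SUBNE  r2←0x65

EXEC = [1,2,5,7]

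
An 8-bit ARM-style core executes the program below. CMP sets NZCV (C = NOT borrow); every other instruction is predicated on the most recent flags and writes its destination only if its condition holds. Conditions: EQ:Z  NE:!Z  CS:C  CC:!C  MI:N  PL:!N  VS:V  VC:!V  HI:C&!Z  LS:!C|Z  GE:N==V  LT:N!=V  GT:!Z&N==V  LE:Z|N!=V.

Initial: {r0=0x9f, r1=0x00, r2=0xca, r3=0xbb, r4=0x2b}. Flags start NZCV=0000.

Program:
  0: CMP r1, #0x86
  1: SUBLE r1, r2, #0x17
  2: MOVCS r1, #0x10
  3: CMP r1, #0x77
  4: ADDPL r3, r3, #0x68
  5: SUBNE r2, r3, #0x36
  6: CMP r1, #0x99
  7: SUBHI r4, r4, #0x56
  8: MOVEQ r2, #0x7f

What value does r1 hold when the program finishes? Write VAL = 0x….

VAL = 0x00

[0] flags=0000 → (cmp)
[1] flags=0000 LE?F → skip
[2] flags=0000 CS?F → skip
[3] flags=1000 → (cmp)
[4] flags=1000 PL?F → skip
[5] flags=1000 NE?T → r2=0x85
[6] flags=0000 → (cmp)
[7] flags=0000 HI?F → skip
[8] flags=0000 EQ?F → skip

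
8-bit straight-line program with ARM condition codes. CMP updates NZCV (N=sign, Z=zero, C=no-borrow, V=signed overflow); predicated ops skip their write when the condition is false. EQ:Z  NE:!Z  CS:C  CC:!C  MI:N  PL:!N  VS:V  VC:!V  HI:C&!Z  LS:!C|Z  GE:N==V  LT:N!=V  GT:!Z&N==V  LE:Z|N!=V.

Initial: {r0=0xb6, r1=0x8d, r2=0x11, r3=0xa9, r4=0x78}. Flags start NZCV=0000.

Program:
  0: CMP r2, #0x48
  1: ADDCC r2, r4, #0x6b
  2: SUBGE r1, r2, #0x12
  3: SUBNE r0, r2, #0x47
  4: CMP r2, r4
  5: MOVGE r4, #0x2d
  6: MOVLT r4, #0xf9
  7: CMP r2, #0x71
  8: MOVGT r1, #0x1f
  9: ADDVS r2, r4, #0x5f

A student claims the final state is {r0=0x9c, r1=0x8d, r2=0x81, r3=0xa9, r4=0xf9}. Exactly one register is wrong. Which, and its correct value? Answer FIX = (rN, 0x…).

FIX = (r2, 0x58)

0: ✓ CMP  NZCV=1000
1: ✓ ADDCC  r2←0xe3
2: · SUBGE
3: ✓ SUBNE  r0←0x9c
4: ✓ CMP  NZCV=0011
5: · MOVGE
6: ✓ MOVLT  r4←0xf9
7: ✓ CMP  NZCV=0011
8: · MOVGT
9: ✓ ADDVS  r2←0x58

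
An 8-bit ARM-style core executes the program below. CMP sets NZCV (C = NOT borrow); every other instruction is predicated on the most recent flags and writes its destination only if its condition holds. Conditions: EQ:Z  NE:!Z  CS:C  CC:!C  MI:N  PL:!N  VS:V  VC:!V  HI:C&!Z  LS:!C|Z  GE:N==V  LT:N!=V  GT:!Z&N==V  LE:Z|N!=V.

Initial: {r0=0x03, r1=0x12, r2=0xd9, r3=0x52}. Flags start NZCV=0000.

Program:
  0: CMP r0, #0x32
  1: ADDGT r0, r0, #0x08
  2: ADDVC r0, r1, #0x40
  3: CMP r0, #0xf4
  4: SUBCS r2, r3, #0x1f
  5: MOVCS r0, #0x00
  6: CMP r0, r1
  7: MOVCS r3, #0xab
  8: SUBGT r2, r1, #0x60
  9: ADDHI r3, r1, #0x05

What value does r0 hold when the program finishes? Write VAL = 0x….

VAL = 0x52

[0] flags=1000 → (cmp)
[1] flags=1000 GT?F → skip
[2] flags=1000 VC?T → r0=0x52
[3] flags=0000 → (cmp)
[4] flags=0000 CS?F → skip
[5] flags=0000 CS?F → skip
[6] flags=0010 → (cmp)
[7] flags=0010 CS?T → r3=0xab
[8] flags=0010 GT?T → r2=0xb2
[9] flags=0010 HI?T → r3=0x17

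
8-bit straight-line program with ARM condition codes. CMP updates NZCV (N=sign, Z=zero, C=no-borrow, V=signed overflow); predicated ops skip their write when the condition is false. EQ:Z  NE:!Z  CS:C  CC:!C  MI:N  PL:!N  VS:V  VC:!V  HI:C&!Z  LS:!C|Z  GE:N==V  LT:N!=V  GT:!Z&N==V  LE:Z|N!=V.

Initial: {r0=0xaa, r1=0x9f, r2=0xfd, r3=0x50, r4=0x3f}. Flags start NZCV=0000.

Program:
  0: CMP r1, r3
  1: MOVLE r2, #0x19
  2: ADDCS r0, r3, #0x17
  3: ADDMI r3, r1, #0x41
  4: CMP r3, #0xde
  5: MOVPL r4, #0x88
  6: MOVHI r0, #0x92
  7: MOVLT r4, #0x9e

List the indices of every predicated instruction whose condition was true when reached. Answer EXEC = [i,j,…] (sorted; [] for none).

0: ✓ CMP  NZCV=0011
1: ✓ MOVLE  r2←0x19
2: ✓ ADDCS  r0←0x67
3: · ADDMI
4: ✓ CMP  NZCV=0000
5: ✓ MOVPL  r4←0x88
6: · MOVHI
7: · MOVLT

EXEC = [1,2,5]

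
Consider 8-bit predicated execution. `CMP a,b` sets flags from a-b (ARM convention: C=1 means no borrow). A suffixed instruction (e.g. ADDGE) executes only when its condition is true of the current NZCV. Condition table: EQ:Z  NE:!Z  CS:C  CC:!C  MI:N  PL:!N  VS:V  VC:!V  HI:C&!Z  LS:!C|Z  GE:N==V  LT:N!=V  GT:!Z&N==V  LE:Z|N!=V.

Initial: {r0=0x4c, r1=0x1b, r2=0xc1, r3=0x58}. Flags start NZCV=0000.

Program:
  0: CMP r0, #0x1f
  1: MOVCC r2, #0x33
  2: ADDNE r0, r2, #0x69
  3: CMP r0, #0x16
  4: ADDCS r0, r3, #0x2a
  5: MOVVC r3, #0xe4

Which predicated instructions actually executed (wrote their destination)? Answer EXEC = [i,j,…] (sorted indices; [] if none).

0: ✓ CMP  NZCV=0010
1: · MOVCC
2: ✓ ADDNE  r0←0x2a
3: ✓ CMP  NZCV=0010
4: ✓ ADDCS  r0←0x82
5: ✓ MOVVC  r3←0xe4

EXEC = [2,4,5]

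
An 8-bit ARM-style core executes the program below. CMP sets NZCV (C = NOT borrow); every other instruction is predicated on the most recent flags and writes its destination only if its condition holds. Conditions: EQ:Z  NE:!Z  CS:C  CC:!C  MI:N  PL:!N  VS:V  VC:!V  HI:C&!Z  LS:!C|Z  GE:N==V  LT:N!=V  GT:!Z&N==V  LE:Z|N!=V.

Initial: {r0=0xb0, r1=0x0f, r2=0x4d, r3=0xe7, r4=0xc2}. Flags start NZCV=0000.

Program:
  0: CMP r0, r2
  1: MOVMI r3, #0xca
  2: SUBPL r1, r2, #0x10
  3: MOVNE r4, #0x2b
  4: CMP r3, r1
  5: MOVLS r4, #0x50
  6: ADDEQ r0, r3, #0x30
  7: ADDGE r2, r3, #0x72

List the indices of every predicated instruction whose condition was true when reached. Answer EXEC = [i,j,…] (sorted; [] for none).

[0] flags=0011 → (cmp)
[1] flags=0011 MI?F → skip
[2] flags=0011 PL?T → r1=0x3d
[3] flags=0011 NE?T → r4=0x2b
[4] flags=1010 → (cmp)
[5] flags=1010 LS?F → skip
[6] flags=1010 EQ?F → skip
[7] flags=1010 GE?F → skip

EXEC = [2,3]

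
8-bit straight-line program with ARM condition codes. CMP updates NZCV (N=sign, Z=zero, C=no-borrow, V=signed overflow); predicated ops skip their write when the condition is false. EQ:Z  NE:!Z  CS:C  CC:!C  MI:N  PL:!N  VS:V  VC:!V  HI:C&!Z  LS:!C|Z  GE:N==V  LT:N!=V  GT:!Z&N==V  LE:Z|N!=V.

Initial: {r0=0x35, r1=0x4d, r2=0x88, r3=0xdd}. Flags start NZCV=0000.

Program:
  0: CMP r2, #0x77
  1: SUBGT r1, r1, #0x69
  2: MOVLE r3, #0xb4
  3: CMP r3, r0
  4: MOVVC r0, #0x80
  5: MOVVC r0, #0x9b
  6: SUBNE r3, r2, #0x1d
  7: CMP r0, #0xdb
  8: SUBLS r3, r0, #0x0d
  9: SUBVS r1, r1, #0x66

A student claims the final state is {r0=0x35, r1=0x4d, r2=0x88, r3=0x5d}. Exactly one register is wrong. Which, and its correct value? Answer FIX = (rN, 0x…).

0: ✓ CMP  NZCV=0011
1: · SUBGT
2: ✓ MOVLE  r3←0xb4
3: ✓ CMP  NZCV=0011
4: · MOVVC
5: · MOVVC
6: ✓ SUBNE  r3←0x6b
7: ✓ CMP  NZCV=0000
8: ✓ SUBLS  r3←0x28
9: · SUBVS

FIX = (r3, 0x28)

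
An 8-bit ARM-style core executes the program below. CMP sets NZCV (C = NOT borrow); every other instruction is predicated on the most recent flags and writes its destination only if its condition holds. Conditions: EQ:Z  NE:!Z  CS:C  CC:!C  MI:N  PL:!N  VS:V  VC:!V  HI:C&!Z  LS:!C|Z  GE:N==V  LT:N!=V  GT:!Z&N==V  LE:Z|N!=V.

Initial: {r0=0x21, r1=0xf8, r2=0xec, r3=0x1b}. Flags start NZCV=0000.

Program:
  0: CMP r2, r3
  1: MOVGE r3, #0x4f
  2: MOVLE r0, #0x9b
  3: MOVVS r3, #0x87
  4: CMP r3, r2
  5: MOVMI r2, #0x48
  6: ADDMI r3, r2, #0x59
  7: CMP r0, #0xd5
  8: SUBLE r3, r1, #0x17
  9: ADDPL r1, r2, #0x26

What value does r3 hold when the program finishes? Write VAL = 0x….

[0] flags=1010 → (cmp)
[1] flags=1010 GE?F → skip
[2] flags=1010 LE?T → r0=0x9b
[3] flags=1010 VS?F → skip
[4] flags=0000 → (cmp)
[5] flags=0000 MI?F → skip
[6] flags=0000 MI?F → skip
[7] flags=1000 → (cmp)
[8] flags=1000 LE?T → r3=0xe1
[9] flags=1000 PL?F → skip

VAL = 0xe1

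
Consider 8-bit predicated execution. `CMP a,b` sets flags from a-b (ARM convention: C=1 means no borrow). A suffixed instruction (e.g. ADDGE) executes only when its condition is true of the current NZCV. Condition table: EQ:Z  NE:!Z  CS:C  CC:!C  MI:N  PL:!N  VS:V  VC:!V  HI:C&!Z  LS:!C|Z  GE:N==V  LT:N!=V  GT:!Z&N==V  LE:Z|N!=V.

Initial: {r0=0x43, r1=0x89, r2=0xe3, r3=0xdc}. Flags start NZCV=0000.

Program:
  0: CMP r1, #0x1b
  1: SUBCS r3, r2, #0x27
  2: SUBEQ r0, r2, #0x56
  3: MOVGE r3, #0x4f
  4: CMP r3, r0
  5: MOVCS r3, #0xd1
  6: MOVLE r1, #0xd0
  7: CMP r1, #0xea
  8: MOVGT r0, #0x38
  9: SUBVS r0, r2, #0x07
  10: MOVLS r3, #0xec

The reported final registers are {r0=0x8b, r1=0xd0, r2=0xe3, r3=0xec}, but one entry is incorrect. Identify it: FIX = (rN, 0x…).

0: ✓ CMP  NZCV=0011
1: ✓ SUBCS  r3←0xbc
2: · SUBEQ
3: · MOVGE
4: ✓ CMP  NZCV=0011
5: ✓ MOVCS  r3←0xd1
6: ✓ MOVLE  r1←0xd0
7: ✓ CMP  NZCV=1000
8: · MOVGT
9: · SUBVS
10: ✓ MOVLS  r3←0xec

FIX = (r0, 0x43)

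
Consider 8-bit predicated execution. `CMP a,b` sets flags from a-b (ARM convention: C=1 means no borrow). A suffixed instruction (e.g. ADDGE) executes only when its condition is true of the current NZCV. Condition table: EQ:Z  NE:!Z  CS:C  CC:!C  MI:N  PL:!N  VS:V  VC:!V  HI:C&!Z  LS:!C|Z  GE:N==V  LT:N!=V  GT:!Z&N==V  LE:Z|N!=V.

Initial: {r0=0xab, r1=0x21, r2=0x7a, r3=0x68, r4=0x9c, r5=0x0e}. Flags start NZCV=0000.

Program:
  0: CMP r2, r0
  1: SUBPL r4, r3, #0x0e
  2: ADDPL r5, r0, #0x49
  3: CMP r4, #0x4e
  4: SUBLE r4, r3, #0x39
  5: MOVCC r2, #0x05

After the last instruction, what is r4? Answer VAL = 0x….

[0] flags=1001 → (cmp)
[1] flags=1001 PL?F → skip
[2] flags=1001 PL?F → skip
[3] flags=0011 → (cmp)
[4] flags=0011 LE?T → r4=0x2f
[5] flags=0011 CC?F → skip

VAL = 0x2f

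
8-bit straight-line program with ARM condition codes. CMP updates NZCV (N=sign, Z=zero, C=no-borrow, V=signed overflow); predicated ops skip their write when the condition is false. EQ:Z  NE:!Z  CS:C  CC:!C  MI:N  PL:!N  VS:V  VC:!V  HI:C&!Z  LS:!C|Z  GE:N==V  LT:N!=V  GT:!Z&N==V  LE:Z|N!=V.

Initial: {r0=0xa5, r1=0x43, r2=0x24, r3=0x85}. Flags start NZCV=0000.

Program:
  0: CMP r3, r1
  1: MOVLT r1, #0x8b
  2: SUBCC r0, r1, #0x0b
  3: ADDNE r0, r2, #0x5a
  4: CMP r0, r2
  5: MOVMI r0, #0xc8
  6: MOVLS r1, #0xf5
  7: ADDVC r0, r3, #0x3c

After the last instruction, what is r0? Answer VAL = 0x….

0: ✓ CMP  NZCV=0011
1: ✓ MOVLT  r1←0x8b
2: · SUBCC
3: ✓ ADDNE  r0←0x7e
4: ✓ CMP  NZCV=0010
5: · MOVMI
6: · MOVLS
7: ✓ ADDVC  r0←0xc1

VAL = 0xc1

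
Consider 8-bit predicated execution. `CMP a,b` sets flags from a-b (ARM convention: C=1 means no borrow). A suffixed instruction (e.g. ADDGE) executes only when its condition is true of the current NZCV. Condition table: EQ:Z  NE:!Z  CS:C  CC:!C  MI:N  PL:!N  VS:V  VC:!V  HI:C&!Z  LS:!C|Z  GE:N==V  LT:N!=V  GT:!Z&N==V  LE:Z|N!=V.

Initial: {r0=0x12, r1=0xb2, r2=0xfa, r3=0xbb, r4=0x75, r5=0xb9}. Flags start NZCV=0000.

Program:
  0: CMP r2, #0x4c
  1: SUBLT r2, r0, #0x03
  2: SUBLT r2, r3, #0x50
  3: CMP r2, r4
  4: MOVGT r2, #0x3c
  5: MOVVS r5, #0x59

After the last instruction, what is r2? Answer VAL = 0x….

[0] flags=1010 → (cmp)
[1] flags=1010 LT?T → r2=0x0f
[2] flags=1010 LT?T → r2=0x6b
[3] flags=1000 → (cmp)
[4] flags=1000 GT?F → skip
[5] flags=1000 VS?F → skip

VAL = 0x6b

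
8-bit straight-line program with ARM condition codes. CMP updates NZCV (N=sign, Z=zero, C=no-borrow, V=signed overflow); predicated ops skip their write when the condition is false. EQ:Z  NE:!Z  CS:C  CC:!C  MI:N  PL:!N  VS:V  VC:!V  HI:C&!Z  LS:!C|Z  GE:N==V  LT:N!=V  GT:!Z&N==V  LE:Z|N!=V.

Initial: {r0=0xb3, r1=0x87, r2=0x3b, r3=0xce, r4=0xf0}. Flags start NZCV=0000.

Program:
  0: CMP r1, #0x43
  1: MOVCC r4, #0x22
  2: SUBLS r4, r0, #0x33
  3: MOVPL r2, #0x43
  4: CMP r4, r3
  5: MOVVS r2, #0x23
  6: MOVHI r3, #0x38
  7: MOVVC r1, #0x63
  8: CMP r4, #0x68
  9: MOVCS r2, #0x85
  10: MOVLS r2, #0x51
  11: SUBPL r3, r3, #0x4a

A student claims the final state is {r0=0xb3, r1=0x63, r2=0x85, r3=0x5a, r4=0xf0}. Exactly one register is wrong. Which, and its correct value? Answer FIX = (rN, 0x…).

0: ✓ CMP  NZCV=0011
1: · MOVCC
2: · SUBLS
3: ✓ MOVPL  r2←0x43
4: ✓ CMP  NZCV=0010
5: · MOVVS
6: ✓ MOVHI  r3←0x38
7: ✓ MOVVC  r1←0x63
8: ✓ CMP  NZCV=1010
9: ✓ MOVCS  r2←0x85
10: · MOVLS
11: · SUBPL

FIX = (r3, 0x38)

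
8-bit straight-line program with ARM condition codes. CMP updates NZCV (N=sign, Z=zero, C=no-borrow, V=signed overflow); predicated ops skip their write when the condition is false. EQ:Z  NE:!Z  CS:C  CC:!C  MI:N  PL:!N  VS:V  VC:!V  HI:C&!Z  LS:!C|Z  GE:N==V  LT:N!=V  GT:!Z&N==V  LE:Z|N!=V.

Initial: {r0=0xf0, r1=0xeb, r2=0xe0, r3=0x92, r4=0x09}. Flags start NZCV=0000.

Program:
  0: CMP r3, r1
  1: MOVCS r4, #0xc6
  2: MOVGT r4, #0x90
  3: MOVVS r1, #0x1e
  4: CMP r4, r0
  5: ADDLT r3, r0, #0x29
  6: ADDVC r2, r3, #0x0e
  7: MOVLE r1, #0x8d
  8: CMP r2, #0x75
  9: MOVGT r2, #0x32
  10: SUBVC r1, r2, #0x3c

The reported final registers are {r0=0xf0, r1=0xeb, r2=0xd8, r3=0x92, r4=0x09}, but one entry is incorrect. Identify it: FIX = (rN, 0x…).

0: ✓ CMP  NZCV=1000
1: · MOVCS
2: · MOVGT
3: · MOVVS
4: ✓ CMP  NZCV=0000
5: · ADDLT
6: ✓ ADDVC  r2←0xa0
7: · MOVLE
8: ✓ CMP  NZCV=0011
9: · MOVGT
10: · SUBVC

FIX = (r2, 0xa0)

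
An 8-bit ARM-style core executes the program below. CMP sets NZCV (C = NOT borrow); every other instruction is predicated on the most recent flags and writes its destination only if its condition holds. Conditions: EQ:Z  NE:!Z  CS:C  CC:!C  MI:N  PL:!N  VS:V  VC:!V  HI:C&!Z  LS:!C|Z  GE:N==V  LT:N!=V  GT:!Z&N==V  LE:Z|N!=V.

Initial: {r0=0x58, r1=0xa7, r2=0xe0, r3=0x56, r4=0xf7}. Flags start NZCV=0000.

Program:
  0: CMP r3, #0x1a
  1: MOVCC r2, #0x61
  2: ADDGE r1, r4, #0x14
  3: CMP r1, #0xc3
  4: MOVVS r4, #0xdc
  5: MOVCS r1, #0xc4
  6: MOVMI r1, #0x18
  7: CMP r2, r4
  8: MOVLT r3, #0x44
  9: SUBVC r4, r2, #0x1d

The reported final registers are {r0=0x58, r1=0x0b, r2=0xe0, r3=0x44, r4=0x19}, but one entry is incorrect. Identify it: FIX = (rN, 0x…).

[0] flags=0010 → (cmp)
[1] flags=0010 CC?F → skip
[2] flags=0010 GE?T → r1=0x0b
[3] flags=0000 → (cmp)
[4] flags=0000 VS?F → skip
[5] flags=0000 CS?F → skip
[6] flags=0000 MI?F → skip
[7] flags=1000 → (cmp)
[8] flags=1000 LT?T → r3=0x44
[9] flags=1000 VC?T → r4=0xc3

FIX = (r4, 0xc3)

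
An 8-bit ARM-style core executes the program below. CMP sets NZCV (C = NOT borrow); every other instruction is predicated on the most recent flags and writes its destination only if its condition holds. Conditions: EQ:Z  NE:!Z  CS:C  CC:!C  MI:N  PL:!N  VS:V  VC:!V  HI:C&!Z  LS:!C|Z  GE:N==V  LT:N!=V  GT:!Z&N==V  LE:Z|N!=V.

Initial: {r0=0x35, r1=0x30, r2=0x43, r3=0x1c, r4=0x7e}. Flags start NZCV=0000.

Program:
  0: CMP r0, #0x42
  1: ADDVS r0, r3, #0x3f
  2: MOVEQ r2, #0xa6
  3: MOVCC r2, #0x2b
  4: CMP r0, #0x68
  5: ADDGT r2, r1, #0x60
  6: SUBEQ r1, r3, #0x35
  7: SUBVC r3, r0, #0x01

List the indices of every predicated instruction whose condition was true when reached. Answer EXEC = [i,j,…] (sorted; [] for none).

[0] flags=1000 → (cmp)
[1] flags=1000 VS?F → skip
[2] flags=1000 EQ?F → skip
[3] flags=1000 CC?T → r2=0x2b
[4] flags=1000 → (cmp)
[5] flags=1000 GT?F → skip
[6] flags=1000 EQ?F → skip
[7] flags=1000 VC?T → r3=0x34

EXEC = [3,7]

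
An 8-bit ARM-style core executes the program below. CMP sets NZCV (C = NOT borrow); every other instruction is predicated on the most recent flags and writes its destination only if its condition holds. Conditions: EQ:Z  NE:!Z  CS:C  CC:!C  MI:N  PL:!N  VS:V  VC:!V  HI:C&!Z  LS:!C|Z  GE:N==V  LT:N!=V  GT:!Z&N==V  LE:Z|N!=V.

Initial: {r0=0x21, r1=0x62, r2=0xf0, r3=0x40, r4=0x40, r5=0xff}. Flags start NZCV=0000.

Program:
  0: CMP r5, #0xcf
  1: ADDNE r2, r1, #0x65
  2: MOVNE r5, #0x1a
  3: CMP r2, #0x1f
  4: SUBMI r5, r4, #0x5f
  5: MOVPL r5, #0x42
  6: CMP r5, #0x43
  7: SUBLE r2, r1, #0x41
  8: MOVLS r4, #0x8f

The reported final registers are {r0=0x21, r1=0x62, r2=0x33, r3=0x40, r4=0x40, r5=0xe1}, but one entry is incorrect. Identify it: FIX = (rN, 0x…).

0: ✓ CMP  NZCV=0010
1: ✓ ADDNE  r2←0xc7
2: ✓ MOVNE  r5←0x1a
3: ✓ CMP  NZCV=1010
4: ✓ SUBMI  r5←0xe1
5: · MOVPL
6: ✓ CMP  NZCV=1010
7: ✓ SUBLE  r2←0x21
8: · MOVLS

FIX = (r2, 0x21)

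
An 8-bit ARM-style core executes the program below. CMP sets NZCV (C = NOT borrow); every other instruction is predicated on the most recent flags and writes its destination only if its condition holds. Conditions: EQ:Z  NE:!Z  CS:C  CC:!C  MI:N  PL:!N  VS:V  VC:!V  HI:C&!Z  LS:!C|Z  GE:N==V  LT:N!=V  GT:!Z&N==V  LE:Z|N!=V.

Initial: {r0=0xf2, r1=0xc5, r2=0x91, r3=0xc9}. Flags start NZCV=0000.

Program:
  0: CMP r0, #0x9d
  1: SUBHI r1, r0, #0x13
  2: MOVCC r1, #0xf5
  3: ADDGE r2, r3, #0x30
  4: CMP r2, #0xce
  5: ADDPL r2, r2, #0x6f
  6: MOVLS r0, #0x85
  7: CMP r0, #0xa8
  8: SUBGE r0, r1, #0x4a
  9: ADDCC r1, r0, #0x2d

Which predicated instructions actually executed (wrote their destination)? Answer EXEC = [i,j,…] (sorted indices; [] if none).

[0] flags=0010 → (cmp)
[1] flags=0010 HI?T → r1=0xdf
[2] flags=0010 CC?F → skip
[3] flags=0010 GE?T → r2=0xf9
[4] flags=0010 → (cmp)
[5] flags=0010 PL?T → r2=0x68
[6] flags=0010 LS?F → skip
[7] flags=0010 → (cmp)
[8] flags=0010 GE?T → r0=0x95
[9] flags=0010 CC?F → skip

EXEC = [1,3,5,8]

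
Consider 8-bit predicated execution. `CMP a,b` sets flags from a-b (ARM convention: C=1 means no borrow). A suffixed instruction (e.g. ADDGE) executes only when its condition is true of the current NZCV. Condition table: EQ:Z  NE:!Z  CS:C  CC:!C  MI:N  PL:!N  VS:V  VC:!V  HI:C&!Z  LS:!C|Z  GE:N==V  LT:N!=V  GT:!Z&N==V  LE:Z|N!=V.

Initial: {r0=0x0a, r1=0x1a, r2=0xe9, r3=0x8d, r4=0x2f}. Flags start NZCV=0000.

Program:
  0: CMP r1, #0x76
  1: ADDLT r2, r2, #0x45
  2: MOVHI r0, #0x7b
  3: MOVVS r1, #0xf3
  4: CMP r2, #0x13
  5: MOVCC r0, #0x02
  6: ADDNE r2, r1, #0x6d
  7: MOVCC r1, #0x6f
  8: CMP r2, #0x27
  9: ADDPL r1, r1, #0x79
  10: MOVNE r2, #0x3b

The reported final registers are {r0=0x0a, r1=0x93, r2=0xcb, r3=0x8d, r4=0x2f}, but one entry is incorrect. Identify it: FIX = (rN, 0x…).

0: ✓ CMP  NZCV=1000
1: ✓ ADDLT  r2←0x2e
2: · MOVHI
3: · MOVVS
4: ✓ CMP  NZCV=0010
5: · MOVCC
6: ✓ ADDNE  r2←0x87
7: · MOVCC
8: ✓ CMP  NZCV=0011
9: ✓ ADDPL  r1←0x93
10: ✓ MOVNE  r2←0x3b

FIX = (r2, 0x3b)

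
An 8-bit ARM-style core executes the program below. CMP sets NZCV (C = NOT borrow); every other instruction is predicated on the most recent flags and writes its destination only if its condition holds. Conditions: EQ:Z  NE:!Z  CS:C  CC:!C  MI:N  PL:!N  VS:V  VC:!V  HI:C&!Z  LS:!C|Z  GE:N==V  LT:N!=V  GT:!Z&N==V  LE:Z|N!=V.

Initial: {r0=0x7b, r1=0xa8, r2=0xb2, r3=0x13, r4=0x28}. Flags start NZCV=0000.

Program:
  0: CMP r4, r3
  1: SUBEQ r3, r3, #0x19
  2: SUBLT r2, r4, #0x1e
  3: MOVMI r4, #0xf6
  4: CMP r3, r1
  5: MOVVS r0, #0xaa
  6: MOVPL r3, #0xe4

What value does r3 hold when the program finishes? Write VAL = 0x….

VAL = 0xe4

0: ✓ CMP  NZCV=0010
1: · SUBEQ
2: · SUBLT
3: · MOVMI
4: ✓ CMP  NZCV=0000
5: · MOVVS
6: ✓ MOVPL  r3←0xe4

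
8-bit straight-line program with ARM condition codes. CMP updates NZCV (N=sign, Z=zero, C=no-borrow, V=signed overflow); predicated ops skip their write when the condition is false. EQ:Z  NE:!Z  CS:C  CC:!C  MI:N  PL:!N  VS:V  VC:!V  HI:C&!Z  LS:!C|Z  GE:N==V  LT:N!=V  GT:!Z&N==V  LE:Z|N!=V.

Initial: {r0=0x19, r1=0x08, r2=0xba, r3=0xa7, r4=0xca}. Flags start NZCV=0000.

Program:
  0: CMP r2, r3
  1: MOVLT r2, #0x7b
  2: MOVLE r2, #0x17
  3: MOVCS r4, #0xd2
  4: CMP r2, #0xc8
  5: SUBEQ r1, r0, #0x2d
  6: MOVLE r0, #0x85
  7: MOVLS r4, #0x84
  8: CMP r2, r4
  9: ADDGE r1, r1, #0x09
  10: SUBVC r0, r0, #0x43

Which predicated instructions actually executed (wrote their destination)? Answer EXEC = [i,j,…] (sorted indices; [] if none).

0: ✓ CMP  NZCV=0010
1: · MOVLT
2: · MOVLE
3: ✓ MOVCS  r4←0xd2
4: ✓ CMP  NZCV=1000
5: · SUBEQ
6: ✓ MOVLE  r0←0x85
7: ✓ MOVLS  r4←0x84
8: ✓ CMP  NZCV=0010
9: ✓ ADDGE  r1←0x11
10: ✓ SUBVC  r0←0x42

EXEC = [3,6,7,9,10]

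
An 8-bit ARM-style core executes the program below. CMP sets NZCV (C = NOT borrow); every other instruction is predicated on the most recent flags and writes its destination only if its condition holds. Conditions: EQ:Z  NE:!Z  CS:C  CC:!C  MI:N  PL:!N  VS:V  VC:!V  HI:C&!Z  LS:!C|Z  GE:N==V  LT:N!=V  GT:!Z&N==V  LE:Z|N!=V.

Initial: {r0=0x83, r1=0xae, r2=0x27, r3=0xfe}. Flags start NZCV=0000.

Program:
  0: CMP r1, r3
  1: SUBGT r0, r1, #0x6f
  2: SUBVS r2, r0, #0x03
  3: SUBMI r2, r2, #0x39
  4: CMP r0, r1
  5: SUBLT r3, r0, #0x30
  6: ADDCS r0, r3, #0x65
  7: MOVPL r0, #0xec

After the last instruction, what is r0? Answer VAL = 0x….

0: ✓ CMP  NZCV=1000
1: · SUBGT
2: · SUBVS
3: ✓ SUBMI  r2←0xee
4: ✓ CMP  NZCV=1000
5: ✓ SUBLT  r3←0x53
6: · ADDCS
7: · MOVPL

VAL = 0x83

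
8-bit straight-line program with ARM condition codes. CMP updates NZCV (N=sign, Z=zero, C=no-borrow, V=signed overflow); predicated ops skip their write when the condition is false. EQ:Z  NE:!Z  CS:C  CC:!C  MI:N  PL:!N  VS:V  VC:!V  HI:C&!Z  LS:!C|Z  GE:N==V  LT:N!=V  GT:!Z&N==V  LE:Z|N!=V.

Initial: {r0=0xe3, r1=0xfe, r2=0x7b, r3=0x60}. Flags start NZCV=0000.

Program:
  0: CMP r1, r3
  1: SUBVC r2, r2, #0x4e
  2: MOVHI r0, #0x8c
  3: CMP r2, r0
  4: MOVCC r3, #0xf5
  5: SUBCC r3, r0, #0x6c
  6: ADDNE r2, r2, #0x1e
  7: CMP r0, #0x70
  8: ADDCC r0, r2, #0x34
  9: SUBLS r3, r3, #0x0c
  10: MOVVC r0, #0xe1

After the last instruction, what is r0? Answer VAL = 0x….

VAL = 0x8c

[0] flags=1010 → (cmp)
[1] flags=1010 VC?T → r2=0x2d
[2] flags=1010 HI?T → r0=0x8c
[3] flags=1001 → (cmp)
[4] flags=1001 CC?T → r3=0xf5
[5] flags=1001 CC?T → r3=0x20
[6] flags=1001 NE?T → r2=0x4b
[7] flags=0011 → (cmp)
[8] flags=0011 CC?F → skip
[9] flags=0011 LS?F → skip
[10] flags=0011 VC?F → skip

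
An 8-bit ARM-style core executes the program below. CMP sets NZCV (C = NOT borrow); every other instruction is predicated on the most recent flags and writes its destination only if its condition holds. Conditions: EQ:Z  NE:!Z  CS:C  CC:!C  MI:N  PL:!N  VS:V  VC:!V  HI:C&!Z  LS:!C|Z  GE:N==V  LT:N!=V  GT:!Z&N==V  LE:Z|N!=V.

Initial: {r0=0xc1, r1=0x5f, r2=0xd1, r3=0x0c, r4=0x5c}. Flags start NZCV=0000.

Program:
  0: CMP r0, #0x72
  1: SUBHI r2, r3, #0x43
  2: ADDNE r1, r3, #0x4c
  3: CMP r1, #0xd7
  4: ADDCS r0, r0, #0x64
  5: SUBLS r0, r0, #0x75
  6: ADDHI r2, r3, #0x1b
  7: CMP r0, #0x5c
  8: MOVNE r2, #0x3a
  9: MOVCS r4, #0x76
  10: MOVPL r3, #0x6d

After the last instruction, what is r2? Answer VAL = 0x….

0: ✓ CMP  NZCV=0011
1: ✓ SUBHI  r2←0xc9
2: ✓ ADDNE  r1←0x58
3: ✓ CMP  NZCV=1001
4: · ADDCS
5: ✓ SUBLS  r0←0x4c
6: · ADDHI
7: ✓ CMP  NZCV=1000
8: ✓ MOVNE  r2←0x3a
9: · MOVCS
10: · MOVPL

VAL = 0x3a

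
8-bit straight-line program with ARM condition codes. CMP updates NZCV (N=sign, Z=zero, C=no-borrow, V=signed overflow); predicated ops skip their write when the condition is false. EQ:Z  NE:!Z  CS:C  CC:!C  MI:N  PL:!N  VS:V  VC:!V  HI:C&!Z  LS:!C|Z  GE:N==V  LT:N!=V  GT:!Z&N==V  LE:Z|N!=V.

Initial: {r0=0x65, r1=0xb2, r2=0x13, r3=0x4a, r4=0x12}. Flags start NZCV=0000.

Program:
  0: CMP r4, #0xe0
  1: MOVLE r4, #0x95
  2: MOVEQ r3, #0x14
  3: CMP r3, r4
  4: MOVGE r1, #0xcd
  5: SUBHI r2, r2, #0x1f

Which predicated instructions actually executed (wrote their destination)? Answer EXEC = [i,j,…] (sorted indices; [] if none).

EXEC = [4,5]

0: ✓ CMP  NZCV=0000
1: · MOVLE
2: · MOVEQ
3: ✓ CMP  NZCV=0010
4: ✓ MOVGE  r1←0xcd
5: ✓ SUBHI  r2←0xf4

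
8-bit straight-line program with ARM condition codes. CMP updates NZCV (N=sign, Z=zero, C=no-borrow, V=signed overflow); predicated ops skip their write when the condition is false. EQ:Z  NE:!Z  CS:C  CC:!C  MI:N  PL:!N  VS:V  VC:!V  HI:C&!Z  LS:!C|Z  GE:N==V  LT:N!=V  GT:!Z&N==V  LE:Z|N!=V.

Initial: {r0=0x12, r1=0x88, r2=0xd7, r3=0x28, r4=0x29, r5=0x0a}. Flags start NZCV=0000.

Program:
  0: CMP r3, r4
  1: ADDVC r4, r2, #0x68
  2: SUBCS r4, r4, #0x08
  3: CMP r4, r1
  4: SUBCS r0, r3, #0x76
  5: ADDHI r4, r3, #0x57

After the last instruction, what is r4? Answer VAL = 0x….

[0] flags=1000 → (cmp)
[1] flags=1000 VC?T → r4=0x3f
[2] flags=1000 CS?F → skip
[3] flags=1001 → (cmp)
[4] flags=1001 CS?F → skip
[5] flags=1001 HI?F → skip

VAL = 0x3f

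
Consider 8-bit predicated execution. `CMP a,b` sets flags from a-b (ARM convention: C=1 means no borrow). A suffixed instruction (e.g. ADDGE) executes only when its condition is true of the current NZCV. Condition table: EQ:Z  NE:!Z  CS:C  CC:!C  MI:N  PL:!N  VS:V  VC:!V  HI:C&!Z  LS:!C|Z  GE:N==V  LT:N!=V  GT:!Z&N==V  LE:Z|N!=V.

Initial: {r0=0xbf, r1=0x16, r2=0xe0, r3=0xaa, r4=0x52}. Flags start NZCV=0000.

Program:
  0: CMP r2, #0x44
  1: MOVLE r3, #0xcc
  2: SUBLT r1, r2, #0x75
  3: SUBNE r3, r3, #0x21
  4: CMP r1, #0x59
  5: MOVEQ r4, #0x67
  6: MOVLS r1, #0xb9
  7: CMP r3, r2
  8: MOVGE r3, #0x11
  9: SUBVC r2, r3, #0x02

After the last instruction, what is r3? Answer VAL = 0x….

VAL = 0xab

[0] flags=1010 → (cmp)
[1] flags=1010 LE?T → r3=0xcc
[2] flags=1010 LT?T → r1=0x6b
[3] flags=1010 NE?T → r3=0xab
[4] flags=0010 → (cmp)
[5] flags=0010 EQ?F → skip
[6] flags=0010 LS?F → skip
[7] flags=1000 → (cmp)
[8] flags=1000 GE?F → skip
[9] flags=1000 VC?T → r2=0xa9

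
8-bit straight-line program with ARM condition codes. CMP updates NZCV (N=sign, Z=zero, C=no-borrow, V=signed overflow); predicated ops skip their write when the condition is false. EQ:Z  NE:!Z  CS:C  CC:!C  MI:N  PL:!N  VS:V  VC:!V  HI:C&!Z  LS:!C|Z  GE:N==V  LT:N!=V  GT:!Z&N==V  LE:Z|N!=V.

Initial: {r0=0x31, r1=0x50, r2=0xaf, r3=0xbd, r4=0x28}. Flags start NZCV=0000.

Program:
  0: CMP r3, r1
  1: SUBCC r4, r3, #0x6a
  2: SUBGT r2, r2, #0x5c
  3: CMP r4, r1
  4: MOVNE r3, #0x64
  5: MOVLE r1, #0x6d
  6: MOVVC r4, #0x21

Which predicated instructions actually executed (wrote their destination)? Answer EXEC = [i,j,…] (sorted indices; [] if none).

EXEC = [4,5,6]

[0] flags=0011 → (cmp)
[1] flags=0011 CC?F → skip
[2] flags=0011 GT?F → skip
[3] flags=1000 → (cmp)
[4] flags=1000 NE?T → r3=0x64
[5] flags=1000 LE?T → r1=0x6d
[6] flags=1000 VC?T → r4=0x21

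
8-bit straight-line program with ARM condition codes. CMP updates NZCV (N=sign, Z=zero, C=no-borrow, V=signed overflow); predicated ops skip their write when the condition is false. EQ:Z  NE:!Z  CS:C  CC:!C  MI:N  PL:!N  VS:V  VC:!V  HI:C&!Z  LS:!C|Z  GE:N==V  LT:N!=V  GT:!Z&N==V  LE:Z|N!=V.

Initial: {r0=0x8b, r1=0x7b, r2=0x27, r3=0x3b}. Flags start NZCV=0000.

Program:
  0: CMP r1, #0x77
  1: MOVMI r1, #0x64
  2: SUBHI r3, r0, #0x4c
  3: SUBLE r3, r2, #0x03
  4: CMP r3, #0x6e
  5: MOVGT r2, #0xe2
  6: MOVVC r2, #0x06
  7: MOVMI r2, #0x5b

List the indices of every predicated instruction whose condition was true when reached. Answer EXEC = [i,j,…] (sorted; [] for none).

[0] flags=0010 → (cmp)
[1] flags=0010 MI?F → skip
[2] flags=0010 HI?T → r3=0x3f
[3] flags=0010 LE?F → skip
[4] flags=1000 → (cmp)
[5] flags=1000 GT?F → skip
[6] flags=1000 VC?T → r2=0x06
[7] flags=1000 MI?T → r2=0x5b

EXEC = [2,6,7]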